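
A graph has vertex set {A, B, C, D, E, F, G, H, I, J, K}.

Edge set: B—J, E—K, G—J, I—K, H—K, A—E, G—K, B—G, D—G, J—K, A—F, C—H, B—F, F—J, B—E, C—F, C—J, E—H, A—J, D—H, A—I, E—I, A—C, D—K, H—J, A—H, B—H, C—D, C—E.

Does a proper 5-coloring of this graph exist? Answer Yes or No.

Yes

The chromatic number is 4. A, C, E, H are pairwise adjacent (a clique of size 4), so at least 4 colors are needed.
4 colors suffice: A=4, B=3, C=3, D=2, E=2, F=1, G=1, H=1, I=1, J=2, K=3.
Since 5 ≥ 4, a proper 5-coloring certainly exists.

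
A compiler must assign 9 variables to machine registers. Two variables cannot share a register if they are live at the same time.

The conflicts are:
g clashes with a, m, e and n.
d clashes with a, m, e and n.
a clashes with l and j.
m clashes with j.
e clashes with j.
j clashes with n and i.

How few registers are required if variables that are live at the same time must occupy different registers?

g and a conflict, so at least 2 registers are needed.
2 registers suffice: g=1, d=1, a=2, m=2, l=1, e=2, j=1, n=2, i=2. Each listed conflict is separated.

2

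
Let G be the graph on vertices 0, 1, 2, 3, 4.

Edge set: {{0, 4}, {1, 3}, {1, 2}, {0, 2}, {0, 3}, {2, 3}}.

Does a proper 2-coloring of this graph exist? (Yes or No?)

0, 2, 3 are pairwise adjacent, so at least 3 colors are needed.
So 2 colors are not enough.

No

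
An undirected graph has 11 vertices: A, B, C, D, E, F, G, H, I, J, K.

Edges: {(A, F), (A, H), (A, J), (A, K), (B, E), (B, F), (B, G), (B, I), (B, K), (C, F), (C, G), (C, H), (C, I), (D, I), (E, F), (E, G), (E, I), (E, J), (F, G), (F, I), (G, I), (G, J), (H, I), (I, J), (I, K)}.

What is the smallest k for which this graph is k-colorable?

B, E, F, G, I are mutually adjacent (a clique of size 5), so at least 5 colors are needed.
5 colors suffice: A=1, B=4, C=4, D=2, E=5, F=3, G=2, H=2, I=1, J=3, K=2. Every edge joins two different colors.

5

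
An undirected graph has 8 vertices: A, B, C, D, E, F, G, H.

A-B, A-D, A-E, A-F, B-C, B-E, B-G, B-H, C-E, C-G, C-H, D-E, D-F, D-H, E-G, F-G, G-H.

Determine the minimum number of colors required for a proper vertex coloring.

4

B, C, E, G are mutually adjacent (a clique of size 4), so at least 4 colors are needed.
4 colors suffice: color 1 → {E, F, H}; color 2 → {B, D}; color 3 → {A, G}; color 4 → {C}. No two adjacent vertices share a color.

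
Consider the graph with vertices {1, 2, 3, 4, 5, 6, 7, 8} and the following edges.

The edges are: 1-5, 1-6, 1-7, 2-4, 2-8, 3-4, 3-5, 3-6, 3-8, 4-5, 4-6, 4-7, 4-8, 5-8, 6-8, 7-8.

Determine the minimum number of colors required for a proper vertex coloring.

4

3, 4, 5, 8 are mutually adjacent (a clique of size 4), so at least 4 colors are needed.
4 colors suffice: color red → {1, 8}; color blue → {4}; color green → {2, 3, 7}; color yellow → {5, 6}. Every edge joins two different colors.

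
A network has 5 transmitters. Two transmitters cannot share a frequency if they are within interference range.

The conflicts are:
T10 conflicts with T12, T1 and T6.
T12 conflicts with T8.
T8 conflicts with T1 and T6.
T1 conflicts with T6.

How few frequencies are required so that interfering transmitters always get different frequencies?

T10, T1, T6 all conflict with each other, so at least 3 frequencies are needed.
Using 3 frequencies: T10=2, T12=1, T8=2, T1=1, T6=3. Every pair that conflicts lands in different frequencies.

3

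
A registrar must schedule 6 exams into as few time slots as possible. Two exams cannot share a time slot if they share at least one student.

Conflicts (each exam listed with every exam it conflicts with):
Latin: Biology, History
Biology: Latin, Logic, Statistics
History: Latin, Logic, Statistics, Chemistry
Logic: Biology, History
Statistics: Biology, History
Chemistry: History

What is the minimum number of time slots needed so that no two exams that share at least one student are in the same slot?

Latin and Biology conflict, so at least 2 time slots are needed.
2 time slots suffice: time slot 1 → {Biology, History}; time slot 2 → {Latin, Logic, Statistics, Chemistry}. Every pair that conflicts lands in different time slots.

2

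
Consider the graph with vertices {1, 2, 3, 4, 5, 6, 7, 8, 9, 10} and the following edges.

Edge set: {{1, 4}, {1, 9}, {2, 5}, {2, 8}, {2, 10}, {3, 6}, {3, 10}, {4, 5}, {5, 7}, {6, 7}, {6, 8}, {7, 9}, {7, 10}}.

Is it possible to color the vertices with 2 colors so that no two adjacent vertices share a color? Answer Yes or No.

No

The cycle 5-7-6-8-2-5 has odd length 5, so it cannot be 2-colored; at least 3 colors are needed.
So 2 colors are not enough.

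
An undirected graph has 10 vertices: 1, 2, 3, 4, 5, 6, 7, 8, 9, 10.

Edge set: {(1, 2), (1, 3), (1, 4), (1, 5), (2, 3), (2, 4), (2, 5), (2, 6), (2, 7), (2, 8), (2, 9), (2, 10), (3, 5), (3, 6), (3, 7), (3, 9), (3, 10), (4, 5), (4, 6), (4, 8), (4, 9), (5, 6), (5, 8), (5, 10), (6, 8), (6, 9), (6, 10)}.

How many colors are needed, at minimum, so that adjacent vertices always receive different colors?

2, 4, 5, 6, 8 are pairwise adjacent (a clique of size 5), so at least 5 colors are needed.
5 colors suffice: 1=c, 2=a, 3=d, 4=d, 5=b, 6=c, 7=b, 8=e, 9=b, 10=e. Every edge joins two different colors.

5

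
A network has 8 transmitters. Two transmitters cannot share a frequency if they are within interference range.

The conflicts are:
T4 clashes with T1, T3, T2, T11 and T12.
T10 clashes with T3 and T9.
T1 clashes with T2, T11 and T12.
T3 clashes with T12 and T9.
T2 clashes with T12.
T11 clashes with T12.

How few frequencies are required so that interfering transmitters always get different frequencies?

T4, T1, T11, T12 are mutually in conflict, so at least 4 frequencies are needed.
4 frequencies suffice: T4=1, T10=2, T1=3, T3=3, T2=4, T11=4, T12=2, T9=1. No two conflicting transmitters share a frequency.

4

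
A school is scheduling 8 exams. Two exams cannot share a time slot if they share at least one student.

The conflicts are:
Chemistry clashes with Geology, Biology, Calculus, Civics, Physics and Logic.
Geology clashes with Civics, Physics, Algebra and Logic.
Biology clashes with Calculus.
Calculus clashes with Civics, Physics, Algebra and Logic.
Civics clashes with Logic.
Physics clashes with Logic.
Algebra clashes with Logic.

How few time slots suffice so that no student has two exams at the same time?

Chemistry, Geology, Civics, Logic are mutually in conflict, so at least 4 time slots are needed.
4 time slots suffice: time slot 1 → {Geology, Calculus}; time slot 2 → {Biology, Logic}; time slot 3 → {Chemistry, Algebra}; time slot 4 → {Civics, Physics}. Each listed conflict is separated.

4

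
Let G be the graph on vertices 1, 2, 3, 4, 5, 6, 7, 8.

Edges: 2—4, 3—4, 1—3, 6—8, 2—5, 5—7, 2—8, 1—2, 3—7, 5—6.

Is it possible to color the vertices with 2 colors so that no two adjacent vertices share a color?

No

The cycle 7-5-2-1-3-7 has odd length 5, so it cannot be 2-colored; at least 3 colors are needed.
So 2 colors are not enough.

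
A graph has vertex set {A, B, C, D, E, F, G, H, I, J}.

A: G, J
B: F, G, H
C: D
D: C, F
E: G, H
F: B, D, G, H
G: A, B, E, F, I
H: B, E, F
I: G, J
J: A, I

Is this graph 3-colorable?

Yes

The chromatic number is 3. B, F, H are pairwise adjacent, so at least 3 colors are needed.
3 colors suffice: color 1 → {D, G, H, J}; color 2 → {A, C, E, F, I}; color 3 → {B}.
That is already a proper 3-coloring.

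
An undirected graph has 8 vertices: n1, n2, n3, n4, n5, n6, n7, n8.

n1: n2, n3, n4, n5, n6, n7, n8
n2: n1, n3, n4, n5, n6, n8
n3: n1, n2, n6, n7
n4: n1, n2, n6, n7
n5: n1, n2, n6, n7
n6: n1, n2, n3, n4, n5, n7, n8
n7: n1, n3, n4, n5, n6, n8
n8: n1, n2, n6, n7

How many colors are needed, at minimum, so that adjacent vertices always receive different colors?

4

n1, n3, n6, n7 are mutually adjacent (a clique of size 4), so at least 4 colors are needed.
4 colors suffice: color R → {n6}; color B → {n1}; color G → {n2, n7}; color Y → {n3, n4, n5, n8}. No two adjacent vertices share a color.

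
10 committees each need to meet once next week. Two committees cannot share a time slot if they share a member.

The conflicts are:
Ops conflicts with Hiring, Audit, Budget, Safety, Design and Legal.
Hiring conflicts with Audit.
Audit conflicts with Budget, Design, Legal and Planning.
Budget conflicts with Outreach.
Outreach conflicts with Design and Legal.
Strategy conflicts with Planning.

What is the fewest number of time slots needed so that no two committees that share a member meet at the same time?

Ops, Audit, Design are mutually in conflict, so at least 3 time slots are needed.
3 time slots suffice: time slot 1 → {Ops, Outreach, Planning}; time slot 2 → {Audit, Safety, Strategy}; time slot 3 → {Hiring, Budget, Design, Legal}. No two conflicting committees share a time slot.

3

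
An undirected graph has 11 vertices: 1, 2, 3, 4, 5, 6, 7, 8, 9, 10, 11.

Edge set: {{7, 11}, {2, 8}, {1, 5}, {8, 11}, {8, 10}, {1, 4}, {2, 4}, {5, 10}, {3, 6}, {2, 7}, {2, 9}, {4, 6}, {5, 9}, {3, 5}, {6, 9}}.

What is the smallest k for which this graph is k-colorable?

The cycle 4-6-9-5-1-4 has odd length 5, so it cannot be 2-colored; at least 3 colors are needed.
3 colors suffice: color a → {2, 5, 6, 11}; color b → {3, 4, 7, 8, 9}; color c → {1, 10}. Every edge joins two different colors.

3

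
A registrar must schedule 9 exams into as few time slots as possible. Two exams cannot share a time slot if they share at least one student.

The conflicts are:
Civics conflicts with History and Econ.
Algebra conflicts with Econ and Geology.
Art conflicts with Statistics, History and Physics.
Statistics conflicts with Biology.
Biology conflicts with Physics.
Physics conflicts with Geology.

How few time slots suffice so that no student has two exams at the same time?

3

The cycle Art-History-Civics-Econ-Algebra-Geology-Physics-Art has odd length 7, so it cannot be 2-colored; at least 3 time slots are needed.
Using 3 time slots: Civics=2, Algebra=2, Art=2, Statistics=1, History=1, Econ=1, Biology=2, Physics=1, Geology=3. Each listed conflict is separated.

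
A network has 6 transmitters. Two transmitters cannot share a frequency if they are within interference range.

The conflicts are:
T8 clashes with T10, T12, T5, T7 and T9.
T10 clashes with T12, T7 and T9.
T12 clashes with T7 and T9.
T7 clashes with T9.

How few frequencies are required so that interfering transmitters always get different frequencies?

T8, T10, T12, T7, T9 pairwise conflict, so at least 5 frequencies are needed.
A valid assignment using 5 frequencies: T8=1, T10=2, T12=4, T5=2, T7=3, T9=5. No two conflicting transmitters share a frequency.

5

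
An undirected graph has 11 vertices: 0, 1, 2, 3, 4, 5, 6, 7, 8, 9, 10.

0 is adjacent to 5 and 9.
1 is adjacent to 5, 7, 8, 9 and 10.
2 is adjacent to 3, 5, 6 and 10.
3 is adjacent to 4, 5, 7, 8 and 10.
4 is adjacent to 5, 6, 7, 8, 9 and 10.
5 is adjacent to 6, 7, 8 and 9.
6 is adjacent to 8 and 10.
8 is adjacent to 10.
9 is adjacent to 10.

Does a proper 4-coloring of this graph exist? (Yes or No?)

Yes

The chromatic number is 4. 4, 5, 6, 8 are mutually adjacent (a clique of size 4), so at least 4 colors are needed.
4 colors suffice: 0=b, 1=b, 2=b, 3=c, 4=b, 5=a, 6=c, 7=d, 8=d, 9=c, 10=a.
That is already a proper 4-coloring.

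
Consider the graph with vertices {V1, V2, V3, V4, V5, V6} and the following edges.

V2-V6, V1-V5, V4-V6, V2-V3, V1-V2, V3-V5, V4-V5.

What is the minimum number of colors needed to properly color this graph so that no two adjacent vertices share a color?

The cycle V6-V2-V1-V5-V4-V6 has odd length 5, so it cannot be 2-colored; at least 3 colors are needed.
3 colors suffice: color R → {V2, V5}; color B → {V1, V3, V4}; color G → {V6}. Each edge has distinct colors on its endpoints.

3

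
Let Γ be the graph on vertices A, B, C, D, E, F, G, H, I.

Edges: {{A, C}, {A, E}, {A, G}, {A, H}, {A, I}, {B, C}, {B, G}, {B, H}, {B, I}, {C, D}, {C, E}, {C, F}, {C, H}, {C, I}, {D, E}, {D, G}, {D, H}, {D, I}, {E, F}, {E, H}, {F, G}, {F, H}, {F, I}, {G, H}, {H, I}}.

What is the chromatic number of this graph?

C, E, F, H are pairwise adjacent (a clique of size 4), so at least 4 colors are needed.
4 colors suffice: color red → {H}; color blue → {C, G}; color green → {E, I}; color yellow → {A, B, D, F}. Each edge has distinct colors on its endpoints.

4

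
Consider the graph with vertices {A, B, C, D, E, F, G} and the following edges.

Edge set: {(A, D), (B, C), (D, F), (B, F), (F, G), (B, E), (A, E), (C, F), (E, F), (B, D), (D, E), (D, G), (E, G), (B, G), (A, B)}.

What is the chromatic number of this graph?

5

B, D, E, F, G form a clique, so at least 5 colors are needed.
One proper 5-coloring: A=3, B=1, C=2, D=2, E=4, F=3, G=5. Every edge joins two different colors.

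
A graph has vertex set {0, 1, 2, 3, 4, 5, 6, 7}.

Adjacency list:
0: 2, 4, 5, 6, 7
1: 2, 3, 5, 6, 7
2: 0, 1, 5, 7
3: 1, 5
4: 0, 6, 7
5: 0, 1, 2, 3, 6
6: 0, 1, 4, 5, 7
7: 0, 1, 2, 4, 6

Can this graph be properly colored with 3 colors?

No

0, 4, 6, 7 are pairwise adjacent (a clique of size 4), so at least 4 colors are needed.
So 3 colors are not enough.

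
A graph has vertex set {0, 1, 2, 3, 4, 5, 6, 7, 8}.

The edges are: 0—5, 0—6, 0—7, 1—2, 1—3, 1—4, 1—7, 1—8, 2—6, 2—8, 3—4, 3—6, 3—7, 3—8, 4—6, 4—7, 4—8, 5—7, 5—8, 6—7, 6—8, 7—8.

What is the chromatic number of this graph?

5

3, 4, 6, 7, 8 form a clique, so at least 5 colors are needed.
5 colors suffice: color a → {0, 8}; color b → {2, 7}; color c → {1, 5, 6}; color d → {4}; color e → {3}. No two adjacent vertices share a color.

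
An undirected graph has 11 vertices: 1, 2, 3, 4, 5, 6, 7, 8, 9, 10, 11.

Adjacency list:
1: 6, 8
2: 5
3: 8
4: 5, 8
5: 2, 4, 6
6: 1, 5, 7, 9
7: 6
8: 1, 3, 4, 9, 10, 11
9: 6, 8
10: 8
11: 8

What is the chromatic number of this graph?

The cycle 5-6-9-8-4-5 has odd length 5, so it cannot be 2-colored; at least 3 colors are needed.
3 colors suffice: 1=b, 2=a, 3=b, 4=c, 5=b, 6=a, 7=b, 8=a, 9=b, 10=b, 11=b. Every edge joins two different colors.

3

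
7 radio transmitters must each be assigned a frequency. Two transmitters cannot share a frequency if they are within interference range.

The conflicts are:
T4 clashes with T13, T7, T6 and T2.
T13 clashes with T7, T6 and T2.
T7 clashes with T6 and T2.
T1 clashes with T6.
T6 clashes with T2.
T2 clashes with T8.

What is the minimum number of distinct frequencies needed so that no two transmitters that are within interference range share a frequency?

T4, T13, T7, T6, T2 pairwise conflict, so at least 5 frequencies are needed.
5 frequencies suffice: frequency 1 → {T6, T8}; frequency 2 → {T1, T2}; frequency 3 → {T4}; frequency 4 → {T7}; frequency 5 → {T13}. Each listed conflict is separated.

5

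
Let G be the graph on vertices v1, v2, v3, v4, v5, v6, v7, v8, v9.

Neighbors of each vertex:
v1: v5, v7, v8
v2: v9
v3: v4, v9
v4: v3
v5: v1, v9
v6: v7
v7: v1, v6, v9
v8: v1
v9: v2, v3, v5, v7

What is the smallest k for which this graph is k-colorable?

2

v2 and v9 are adjacent, so at least 2 colors are needed.
2 colors suffice: color 1 → {v1, v4, v6, v9}; color 2 → {v2, v3, v5, v7, v8}. Every edge joins two different colors.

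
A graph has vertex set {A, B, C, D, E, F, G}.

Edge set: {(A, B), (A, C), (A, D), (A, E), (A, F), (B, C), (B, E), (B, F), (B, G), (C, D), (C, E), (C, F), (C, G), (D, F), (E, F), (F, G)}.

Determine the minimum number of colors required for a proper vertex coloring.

A, B, C, E, F form a clique, so at least 5 colors are needed.
5 colors suffice: color 1 → {C}; color 2 → {F}; color 3 → {A, G}; color 4 → {B, D}; color 5 → {E}. Each edge has distinct colors on its endpoints.

5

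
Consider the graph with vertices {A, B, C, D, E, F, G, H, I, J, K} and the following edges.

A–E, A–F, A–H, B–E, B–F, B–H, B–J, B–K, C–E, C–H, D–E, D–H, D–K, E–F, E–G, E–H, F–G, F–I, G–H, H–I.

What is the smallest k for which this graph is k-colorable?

3

B, E, F are pairwise adjacent, so at least 3 colors are needed.
A valid assignment using 3 colors: A=3, B=3, C=3, D=3, E=1, F=2, G=3, H=2, I=1, J=1, K=1. Every edge joins two different colors.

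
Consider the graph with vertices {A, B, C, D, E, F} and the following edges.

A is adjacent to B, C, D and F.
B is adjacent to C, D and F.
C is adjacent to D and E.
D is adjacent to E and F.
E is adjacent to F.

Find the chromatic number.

4

A, B, C, D form a clique, so at least 4 colors are needed.
4 colors suffice: color red → {D}; color blue → {A, E}; color green → {C, F}; color yellow → {B}. No two adjacent vertices share a color.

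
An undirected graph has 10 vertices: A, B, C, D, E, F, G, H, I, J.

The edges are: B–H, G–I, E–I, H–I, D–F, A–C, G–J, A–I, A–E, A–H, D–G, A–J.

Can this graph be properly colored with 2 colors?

A, E, I are pairwise adjacent, so at least 3 colors are needed.
So 2 colors are not enough.

No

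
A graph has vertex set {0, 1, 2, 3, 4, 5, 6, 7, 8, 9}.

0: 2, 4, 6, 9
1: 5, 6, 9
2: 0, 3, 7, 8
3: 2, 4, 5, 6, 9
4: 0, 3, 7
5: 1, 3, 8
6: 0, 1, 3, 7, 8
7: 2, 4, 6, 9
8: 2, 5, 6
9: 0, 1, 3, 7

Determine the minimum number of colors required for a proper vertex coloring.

6 and 7 are adjacent, so at least 2 colors are needed.
2 colors suffice: color red → {2, 4, 5, 6, 9}; color blue → {0, 1, 3, 7, 8}. No two adjacent vertices share a color.

2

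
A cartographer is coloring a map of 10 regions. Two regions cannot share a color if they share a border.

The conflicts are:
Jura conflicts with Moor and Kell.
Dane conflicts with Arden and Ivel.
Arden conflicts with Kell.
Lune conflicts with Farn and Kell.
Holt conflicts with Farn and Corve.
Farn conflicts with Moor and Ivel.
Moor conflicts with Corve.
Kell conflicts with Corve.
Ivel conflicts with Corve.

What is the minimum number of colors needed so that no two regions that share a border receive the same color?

The cycle Moor-Farn-Lune-Kell-Corve-Moor has odd length 5, so it cannot be 2-colored; at least 3 colors are needed.
3 colors suffice: color 1 → {Dane, Farn, Kell}; color 2 → {Jura, Arden, Lune, Corve}; color 3 → {Holt, Moor, Ivel}. Each listed conflict is separated.

3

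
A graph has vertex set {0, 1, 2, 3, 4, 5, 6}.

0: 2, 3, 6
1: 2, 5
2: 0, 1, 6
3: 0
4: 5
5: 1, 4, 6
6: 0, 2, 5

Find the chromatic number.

3

0, 2, 6 form a triangle, so at least 3 colors are needed.
3 colors suffice: color red → {1, 3, 4, 6}; color blue → {0, 5}; color green → {2}. Each edge has distinct colors on its endpoints.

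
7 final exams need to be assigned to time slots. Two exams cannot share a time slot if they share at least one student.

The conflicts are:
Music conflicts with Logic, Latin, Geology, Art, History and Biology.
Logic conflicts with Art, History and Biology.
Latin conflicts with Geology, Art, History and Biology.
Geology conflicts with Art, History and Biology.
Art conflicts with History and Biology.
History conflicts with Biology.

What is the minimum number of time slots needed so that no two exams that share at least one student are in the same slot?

6

Music, Latin, Geology, Art, History, Biology pairwise conflict, so at least 6 time slots are needed.
Using 6 time slots: Music=1, Logic=5, Latin=6, Geology=5, Art=3, History=2, Biology=4. Each listed conflict is separated.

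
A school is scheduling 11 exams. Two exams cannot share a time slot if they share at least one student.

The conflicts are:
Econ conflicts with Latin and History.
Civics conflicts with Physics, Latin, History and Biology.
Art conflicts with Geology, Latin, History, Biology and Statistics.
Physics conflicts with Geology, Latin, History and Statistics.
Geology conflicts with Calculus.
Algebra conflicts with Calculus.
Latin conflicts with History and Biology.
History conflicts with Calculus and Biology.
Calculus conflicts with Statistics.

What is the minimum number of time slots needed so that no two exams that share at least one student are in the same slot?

4

Art, Latin, History, Biology are mutually in conflict, so at least 4 time slots are needed.
A valid assignment using 4 time slots: Econ=3, Civics=3, Art=3, Physics=4, Geology=1, Algebra=1, Latin=2, History=1, Calculus=2, Biology=4, Statistics=1. Each listed conflict is separated.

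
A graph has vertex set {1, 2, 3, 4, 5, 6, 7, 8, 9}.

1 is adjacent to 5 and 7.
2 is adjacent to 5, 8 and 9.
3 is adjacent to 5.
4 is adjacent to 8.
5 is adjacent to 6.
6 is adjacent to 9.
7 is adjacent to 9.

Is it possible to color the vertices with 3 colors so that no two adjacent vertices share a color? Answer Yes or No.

Yes

The chromatic number is 3. The cycle 9-2-5-1-7-9 has odd length 5, so it cannot be 2-colored; at least 3 colors are needed.
3 colors suffice: color a → {5, 8, 9}; color b → {2, 3, 4, 6, 7}; color c → {1}.
That is already a proper 3-coloring.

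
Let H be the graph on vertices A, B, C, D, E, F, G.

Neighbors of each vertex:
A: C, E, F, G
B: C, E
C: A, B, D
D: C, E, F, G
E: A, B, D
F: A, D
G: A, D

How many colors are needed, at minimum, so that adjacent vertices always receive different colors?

2

B and E are adjacent, so at least 2 colors are needed.
2 colors suffice: A=red, B=red, C=blue, D=red, E=blue, F=blue, G=blue. Each edge has distinct colors on its endpoints.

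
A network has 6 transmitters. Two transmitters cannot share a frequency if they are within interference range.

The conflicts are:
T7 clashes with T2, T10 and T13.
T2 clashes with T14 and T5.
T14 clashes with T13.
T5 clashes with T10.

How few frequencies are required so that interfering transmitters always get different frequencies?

T14 and T13 conflict, so at least 2 frequencies are needed.
2 frequencies suffice: frequency 1 → {T2, T10, T13}; frequency 2 → {T7, T14, T5}. No two conflicting transmitters share a frequency.

2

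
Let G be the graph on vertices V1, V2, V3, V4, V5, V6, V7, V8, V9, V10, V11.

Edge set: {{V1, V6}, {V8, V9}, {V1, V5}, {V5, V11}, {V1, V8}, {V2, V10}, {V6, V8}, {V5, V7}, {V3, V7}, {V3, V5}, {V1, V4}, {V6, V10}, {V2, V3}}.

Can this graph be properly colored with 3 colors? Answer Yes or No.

Yes

The chromatic number is 3. V3, V5, V7 are pairwise adjacent, so at least 3 colors are needed.
3 colors suffice: color 1 → {V1, V3, V9, V10, V11}; color 2 → {V2, V4, V5, V8}; color 3 → {V6, V7}.
That is already a proper 3-coloring.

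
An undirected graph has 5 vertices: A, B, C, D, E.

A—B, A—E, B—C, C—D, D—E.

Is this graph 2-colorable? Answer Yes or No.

The cycle E-A-B-C-D-E has odd length 5, so it cannot be 2-colored; at least 3 colors are needed.
So 2 colors are not enough.

No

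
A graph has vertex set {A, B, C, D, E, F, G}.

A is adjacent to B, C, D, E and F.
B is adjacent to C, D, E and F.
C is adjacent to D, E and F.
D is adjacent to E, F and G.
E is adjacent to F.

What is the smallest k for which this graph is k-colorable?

A, B, C, D, E, F are mutually adjacent (a clique of size 6), so at least 6 colors are needed.
6 colors suffice: color 1 → {D}; color 2 → {B, G}; color 3 → {C}; color 4 → {E}; color 5 → {F}; color 6 → {A}. No two adjacent vertices share a color.

6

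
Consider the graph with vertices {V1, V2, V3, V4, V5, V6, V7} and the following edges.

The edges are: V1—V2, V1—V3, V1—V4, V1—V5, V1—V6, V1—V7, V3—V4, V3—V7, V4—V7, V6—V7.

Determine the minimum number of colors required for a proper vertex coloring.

V1, V3, V4, V7 are mutually adjacent (a clique of size 4), so at least 4 colors are needed.
4 colors suffice: color 1 → {V1}; color 2 → {V2, V5, V7}; color 3 → {V3, V6}; color 4 → {V4}. Each edge has distinct colors on its endpoints.

4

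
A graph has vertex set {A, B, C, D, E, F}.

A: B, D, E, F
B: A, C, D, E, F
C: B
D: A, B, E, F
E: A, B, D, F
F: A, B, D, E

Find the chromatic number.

A, B, D, E, F are pairwise adjacent (a clique of size 5), so at least 5 colors are needed.
5 colors suffice: color red → {B}; color blue → {C, F}; color green → {D}; color yellow → {A}; color purple → {E}. Each edge has distinct colors on its endpoints.

5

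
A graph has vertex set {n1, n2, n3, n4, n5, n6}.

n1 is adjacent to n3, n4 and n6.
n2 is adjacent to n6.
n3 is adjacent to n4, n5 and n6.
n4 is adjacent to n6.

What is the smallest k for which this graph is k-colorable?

4

n1, n3, n4, n6 are pairwise adjacent (a clique of size 4), so at least 4 colors are needed.
A valid assignment using 4 colors: n1=yellow, n2=red, n3=red, n4=green, n5=blue, n6=blue. No two adjacent vertices share a color.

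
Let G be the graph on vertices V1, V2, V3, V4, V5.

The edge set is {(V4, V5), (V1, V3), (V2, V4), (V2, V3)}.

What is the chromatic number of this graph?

2

V2 and V4 are adjacent, so at least 2 colors are needed.
A valid assignment using 2 colors: V1=R, V2=R, V3=B, V4=B, V5=R. Each edge has distinct colors on its endpoints.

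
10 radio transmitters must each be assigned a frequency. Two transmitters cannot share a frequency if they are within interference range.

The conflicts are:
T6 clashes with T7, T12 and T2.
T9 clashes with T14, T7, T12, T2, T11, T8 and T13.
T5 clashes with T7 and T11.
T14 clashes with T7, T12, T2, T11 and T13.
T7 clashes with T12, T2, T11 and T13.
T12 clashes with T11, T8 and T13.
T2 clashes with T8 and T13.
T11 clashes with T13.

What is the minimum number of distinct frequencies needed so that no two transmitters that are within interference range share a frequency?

T9, T14, T7, T12, T11, T13 all conflict with each other, so at least 6 frequencies are needed.
6 frequencies suffice: T6=3, T9=3, T5=2, T14=5, T7=1, T12=2, T2=2, T11=6, T8=1, T13=4. No two conflicting transmitters share a frequency.

6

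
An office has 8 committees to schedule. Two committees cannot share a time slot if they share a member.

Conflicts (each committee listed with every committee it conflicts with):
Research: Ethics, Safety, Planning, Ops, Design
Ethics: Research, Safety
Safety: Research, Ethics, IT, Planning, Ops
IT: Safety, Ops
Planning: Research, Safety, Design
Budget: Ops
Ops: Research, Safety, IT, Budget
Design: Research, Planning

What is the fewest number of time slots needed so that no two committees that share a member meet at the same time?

Safety, IT, Ops are mutually in conflict, so at least 3 time slots are needed.
3 time slots suffice: time slot 1 → {Research, IT, Budget}; time slot 2 → {Safety, Design}; time slot 3 → {Ethics, Planning, Ops}. No two conflicting committees share a time slot.

3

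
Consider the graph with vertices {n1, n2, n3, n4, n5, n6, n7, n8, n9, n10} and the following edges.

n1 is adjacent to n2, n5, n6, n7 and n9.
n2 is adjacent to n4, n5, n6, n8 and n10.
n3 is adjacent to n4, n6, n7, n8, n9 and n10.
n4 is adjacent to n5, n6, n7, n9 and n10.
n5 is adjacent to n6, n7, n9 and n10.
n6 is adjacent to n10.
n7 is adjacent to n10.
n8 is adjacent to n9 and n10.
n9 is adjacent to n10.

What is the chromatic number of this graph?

n2, n4, n5, n6, n10 are pairwise adjacent (a clique of size 5), so at least 5 colors are needed.
One proper 5-coloring: n1=1, n2=4, n3=2, n4=3, n5=2, n6=5, n7=4, n8=3, n9=4, n10=1. Every edge joins two different colors.

5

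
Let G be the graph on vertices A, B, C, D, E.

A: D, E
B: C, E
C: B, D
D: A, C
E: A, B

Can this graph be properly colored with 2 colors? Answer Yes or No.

No

The cycle D-A-E-B-C-D has odd length 5, so it cannot be 2-colored; at least 3 colors are needed.
So 2 colors are not enough.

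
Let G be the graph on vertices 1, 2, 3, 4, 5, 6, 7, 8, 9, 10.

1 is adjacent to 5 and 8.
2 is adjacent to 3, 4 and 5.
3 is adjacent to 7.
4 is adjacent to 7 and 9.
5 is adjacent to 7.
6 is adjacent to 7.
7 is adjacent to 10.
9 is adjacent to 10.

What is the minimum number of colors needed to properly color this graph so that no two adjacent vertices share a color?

2

2 and 5 are adjacent, so at least 2 colors are needed.
2 colors suffice: 1=a, 2=a, 3=b, 4=b, 5=b, 6=b, 7=a, 8=b, 9=a, 10=b. Each edge has distinct colors on its endpoints.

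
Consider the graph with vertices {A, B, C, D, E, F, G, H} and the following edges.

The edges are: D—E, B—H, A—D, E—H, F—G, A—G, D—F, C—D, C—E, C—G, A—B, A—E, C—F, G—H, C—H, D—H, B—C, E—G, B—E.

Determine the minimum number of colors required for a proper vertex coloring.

4

B, C, E, H form a clique, so at least 4 colors are needed.
4 colors suffice: color red → {A, C}; color blue → {E, F}; color green → {H}; color yellow → {B, D, G}. Every edge joins two different colors.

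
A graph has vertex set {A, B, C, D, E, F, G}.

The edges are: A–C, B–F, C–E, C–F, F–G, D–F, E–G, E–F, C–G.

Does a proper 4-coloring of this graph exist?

The chromatic number is 4. C, E, F, G are mutually adjacent (a clique of size 4), so at least 4 colors are needed.
4 colors suffice: color 1 → {A, F}; color 2 → {B, C, D}; color 3 → {G}; color 4 → {E}.
That is already a proper 4-coloring.

Yes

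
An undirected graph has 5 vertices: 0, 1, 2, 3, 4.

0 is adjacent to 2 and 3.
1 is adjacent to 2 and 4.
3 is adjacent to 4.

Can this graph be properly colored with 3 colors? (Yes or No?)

Yes

The chromatic number is 3. The cycle 2-1-4-3-0-2 has odd length 5, so it cannot be 2-colored; at least 3 colors are needed.
3 colors suffice: color red → {2, 4}; color blue → {0, 1}; color green → {3}.
That is already a proper 3-coloring.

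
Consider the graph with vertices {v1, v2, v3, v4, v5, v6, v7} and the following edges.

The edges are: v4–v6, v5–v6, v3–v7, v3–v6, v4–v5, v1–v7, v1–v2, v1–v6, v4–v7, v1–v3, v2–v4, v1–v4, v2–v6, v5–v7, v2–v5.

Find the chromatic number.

v2, v4, v5, v6 form a clique, so at least 4 colors are needed.
4 colors suffice: color red → {v3, v4}; color blue → {v6, v7}; color green → {v1, v5}; color yellow → {v2}. Every edge joins two different colors.

4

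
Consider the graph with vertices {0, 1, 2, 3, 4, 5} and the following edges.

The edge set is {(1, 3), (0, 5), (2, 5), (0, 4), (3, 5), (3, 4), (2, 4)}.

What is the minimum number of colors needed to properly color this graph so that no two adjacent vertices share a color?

2

2 and 5 are adjacent, so at least 2 colors are needed.
2 colors suffice: 0=blue, 1=red, 2=blue, 3=blue, 4=red, 5=red. Each edge has distinct colors on its endpoints.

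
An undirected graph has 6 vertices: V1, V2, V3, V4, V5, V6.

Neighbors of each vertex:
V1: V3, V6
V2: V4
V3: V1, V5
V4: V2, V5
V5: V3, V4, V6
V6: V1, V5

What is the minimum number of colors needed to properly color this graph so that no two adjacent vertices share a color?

2

V3 and V5 are adjacent, so at least 2 colors are needed.
2 colors suffice: color red → {V1, V2, V5}; color blue → {V3, V4, V6}. No two adjacent vertices share a color.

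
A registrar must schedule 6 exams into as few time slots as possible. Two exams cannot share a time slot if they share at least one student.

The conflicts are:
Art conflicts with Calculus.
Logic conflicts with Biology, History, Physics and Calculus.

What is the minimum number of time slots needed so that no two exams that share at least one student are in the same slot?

2

Logic and Physics conflict, so at least 2 time slots are needed.
2 time slots suffice: time slot 1 → {Art, Logic}; time slot 2 → {Biology, History, Physics, Calculus}. Each listed conflict is separated.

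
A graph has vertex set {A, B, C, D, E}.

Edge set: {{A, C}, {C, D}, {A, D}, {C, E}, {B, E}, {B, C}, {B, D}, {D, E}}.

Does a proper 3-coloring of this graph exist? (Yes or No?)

B, C, D, E form a clique, so at least 4 colors are needed.
So 3 colors are not enough.

No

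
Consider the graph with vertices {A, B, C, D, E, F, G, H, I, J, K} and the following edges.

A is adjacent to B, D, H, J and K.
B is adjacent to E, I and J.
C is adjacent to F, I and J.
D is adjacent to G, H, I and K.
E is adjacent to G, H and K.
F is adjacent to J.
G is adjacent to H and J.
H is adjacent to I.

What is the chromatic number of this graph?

D, G, H are mutually adjacent, so at least 3 colors are needed.
3 colors suffice: color 1 → {B, C, H, K}; color 2 → {D, E, J}; color 3 → {A, F, G, I}. No two adjacent vertices share a color.

3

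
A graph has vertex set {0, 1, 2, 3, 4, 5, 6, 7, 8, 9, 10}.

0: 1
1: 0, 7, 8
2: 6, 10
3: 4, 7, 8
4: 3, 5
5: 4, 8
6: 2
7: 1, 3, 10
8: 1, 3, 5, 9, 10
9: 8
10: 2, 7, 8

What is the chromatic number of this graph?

2 and 10 are adjacent, so at least 2 colors are needed.
A valid assignment using 2 colors: 0=red, 1=blue, 2=red, 3=blue, 4=red, 5=blue, 6=blue, 7=red, 8=red, 9=blue, 10=blue. Each edge has distinct colors on its endpoints.

2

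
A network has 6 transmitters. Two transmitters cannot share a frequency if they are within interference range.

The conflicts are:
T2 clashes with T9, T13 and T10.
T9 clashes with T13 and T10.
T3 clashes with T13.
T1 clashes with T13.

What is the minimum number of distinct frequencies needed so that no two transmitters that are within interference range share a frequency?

3

T2, T9, T13 are mutually in conflict, so at least 3 frequencies are needed.
Using 3 frequencies: T2=3, T9=2, T3=2, T1=2, T13=1, T10=1. No two conflicting transmitters share a frequency.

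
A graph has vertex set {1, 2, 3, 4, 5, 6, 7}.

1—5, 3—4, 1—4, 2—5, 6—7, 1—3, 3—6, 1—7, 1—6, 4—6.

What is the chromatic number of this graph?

1, 3, 4, 6 form a clique, so at least 4 colors are needed.
4 colors suffice: color a → {1, 2}; color b → {5, 6}; color c → {3, 7}; color d → {4}. No two adjacent vertices share a color.

4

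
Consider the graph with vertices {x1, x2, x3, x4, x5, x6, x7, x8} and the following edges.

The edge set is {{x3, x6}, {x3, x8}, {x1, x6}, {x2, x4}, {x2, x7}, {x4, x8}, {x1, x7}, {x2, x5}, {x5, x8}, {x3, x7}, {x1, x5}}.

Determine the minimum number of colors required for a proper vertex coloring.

3

The cycle x5-x1-x7-x3-x8-x5 has odd length 5, so it cannot be 2-colored; at least 3 colors are needed.
3 colors suffice: x1=2, x2=2, x3=2, x4=3, x5=3, x6=1, x7=1, x8=1. Every edge joins two different colors.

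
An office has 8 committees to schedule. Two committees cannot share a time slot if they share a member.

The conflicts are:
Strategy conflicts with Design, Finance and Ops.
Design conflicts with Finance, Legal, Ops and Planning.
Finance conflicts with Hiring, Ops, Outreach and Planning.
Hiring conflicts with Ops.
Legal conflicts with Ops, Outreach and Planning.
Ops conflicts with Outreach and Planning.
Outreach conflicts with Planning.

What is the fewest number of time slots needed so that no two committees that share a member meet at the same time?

4

Legal, Ops, Outreach, Planning all conflict with each other, so at least 4 time slots are needed.
4 time slots suffice: time slot 1 → {Ops}; time slot 2 → {Finance, Legal}; time slot 3 → {Strategy, Hiring, Planning}; time slot 4 → {Design, Outreach}. Each listed conflict is separated.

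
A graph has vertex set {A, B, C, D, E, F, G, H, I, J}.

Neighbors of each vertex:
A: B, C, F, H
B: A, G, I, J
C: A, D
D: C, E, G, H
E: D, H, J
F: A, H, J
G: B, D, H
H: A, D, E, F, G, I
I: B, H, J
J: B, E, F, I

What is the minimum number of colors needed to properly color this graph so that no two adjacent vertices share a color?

3

A, F, H are pairwise adjacent, so at least 3 colors are needed.
3 colors suffice: color red → {B, C, H}; color blue → {A, D, J}; color green → {E, F, G, I}. Each edge has distinct colors on its endpoints.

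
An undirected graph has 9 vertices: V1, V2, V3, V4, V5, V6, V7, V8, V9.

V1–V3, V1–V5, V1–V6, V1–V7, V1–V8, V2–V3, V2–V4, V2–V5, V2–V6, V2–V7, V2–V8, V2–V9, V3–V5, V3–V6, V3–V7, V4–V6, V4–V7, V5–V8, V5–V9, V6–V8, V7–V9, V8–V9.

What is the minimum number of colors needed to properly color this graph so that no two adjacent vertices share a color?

4

V2, V5, V8, V9 form a clique, so at least 4 colors are needed.
A valid assignment using 4 colors: V1=1, V2=1, V3=3, V4=3, V5=2, V6=2, V7=2, V8=3, V9=4. No two adjacent vertices share a color.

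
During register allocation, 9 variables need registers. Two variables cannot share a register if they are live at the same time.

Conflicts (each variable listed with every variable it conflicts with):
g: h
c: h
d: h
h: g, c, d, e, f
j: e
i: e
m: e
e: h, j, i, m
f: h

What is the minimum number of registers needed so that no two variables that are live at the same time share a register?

2

h and f conflict, so at least 2 registers are needed.
Using 2 registers: g=2, c=2, d=2, h=1, j=1, i=1, m=1, e=2, f=2. Every pair that conflicts lands in different registers.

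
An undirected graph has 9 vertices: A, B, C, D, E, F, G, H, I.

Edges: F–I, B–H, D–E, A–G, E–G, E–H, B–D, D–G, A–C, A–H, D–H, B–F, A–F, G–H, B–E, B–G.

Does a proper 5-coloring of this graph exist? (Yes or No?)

The chromatic number is 5. B, D, E, G, H are pairwise adjacent (a clique of size 5), so at least 5 colors are needed.
5 colors suffice: color red → {C, F, G}; color blue → {H, I}; color green → {A, B}; color yellow → {D}; color purple → {E}.
That is already a proper 5-coloring.

Yes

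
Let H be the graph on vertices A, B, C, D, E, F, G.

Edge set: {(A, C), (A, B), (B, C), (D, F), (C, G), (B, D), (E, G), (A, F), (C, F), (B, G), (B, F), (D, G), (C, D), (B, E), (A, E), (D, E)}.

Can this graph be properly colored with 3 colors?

A, B, C, F are pairwise adjacent (a clique of size 4), so at least 4 colors are needed.
So 3 colors are not enough.

No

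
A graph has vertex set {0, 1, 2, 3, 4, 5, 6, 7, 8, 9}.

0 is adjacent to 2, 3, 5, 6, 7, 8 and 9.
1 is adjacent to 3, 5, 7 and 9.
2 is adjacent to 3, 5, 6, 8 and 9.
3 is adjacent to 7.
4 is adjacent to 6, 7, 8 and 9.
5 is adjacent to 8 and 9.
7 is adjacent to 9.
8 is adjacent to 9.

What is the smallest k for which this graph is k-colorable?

5

0, 2, 5, 8, 9 form a clique, so at least 5 colors are needed.
5 colors suffice: color red → {0, 1, 4}; color blue → {3, 6, 9}; color green → {2, 7}; color yellow → {5}; color purple → {8}. No two adjacent vertices share a color.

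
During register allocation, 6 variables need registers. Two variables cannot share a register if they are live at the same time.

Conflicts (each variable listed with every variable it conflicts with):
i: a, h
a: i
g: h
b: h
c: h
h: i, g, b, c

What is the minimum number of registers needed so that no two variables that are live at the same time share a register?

i and h conflict, so at least 2 registers are needed.
2 registers suffice: register 1 → {a, h}; register 2 → {i, g, b, c}. Every pair that conflicts lands in different registers.

2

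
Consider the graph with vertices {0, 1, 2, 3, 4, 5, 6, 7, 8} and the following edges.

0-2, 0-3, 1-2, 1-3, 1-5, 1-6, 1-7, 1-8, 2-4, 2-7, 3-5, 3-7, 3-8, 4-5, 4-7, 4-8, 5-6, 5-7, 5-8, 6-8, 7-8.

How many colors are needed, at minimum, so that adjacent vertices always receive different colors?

1, 3, 5, 7, 8 are pairwise adjacent (a clique of size 5), so at least 5 colors are needed.
5 colors suffice: color red → {2, 5}; color blue → {0, 1, 4}; color green → {8}; color yellow → {6, 7}; color purple → {3}. Every edge joins two different colors.

5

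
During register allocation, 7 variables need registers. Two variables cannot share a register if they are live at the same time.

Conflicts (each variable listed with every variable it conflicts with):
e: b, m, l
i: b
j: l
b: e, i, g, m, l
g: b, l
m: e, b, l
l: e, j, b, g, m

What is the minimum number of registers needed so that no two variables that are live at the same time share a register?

4

e, b, m, l all conflict with each other, so at least 4 registers are needed.
4 registers suffice: register 1 → {i, l}; register 2 → {j, b}; register 3 → {g, m}; register 4 → {e}. Every pair that conflicts lands in different registers.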